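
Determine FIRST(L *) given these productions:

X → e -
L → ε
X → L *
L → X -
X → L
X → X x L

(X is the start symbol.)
FIRST sets of the non-terminals involved (from the grammar, by fixed-point iteration):
  FIRST(L) = { '*', '-', 'e', 'x', ε }

To compute FIRST(L *), process the symbols left to right:
Symbol L is a non-terminal. Add FIRST(L) \ {ε} = { '*', '-', 'e', 'x' }
L is nullable (ε ∈ FIRST(L)), continue to the next symbol.
Symbol * is a terminal. Add '*' and stop.
FIRST(L *) = { '*', '-', 'e', 'x' }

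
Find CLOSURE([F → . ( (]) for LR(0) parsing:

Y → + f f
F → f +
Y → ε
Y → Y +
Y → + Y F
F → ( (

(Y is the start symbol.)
{ [F → . ( (] }

To compute CLOSURE, for each item [A → α.Bβ] where B is a non-terminal, add [B → .γ] for all productions B → γ; repeat for the newly added items until nothing changes.

Start with: [F → . ( (]
The dot precedes the terminal '(', so nothing is added.

CLOSURE = { [F → . ( (] }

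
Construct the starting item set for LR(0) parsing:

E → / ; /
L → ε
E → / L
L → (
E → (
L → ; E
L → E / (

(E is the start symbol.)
{ [E → . (], [E → . / ; /], [E → . / L], [E' → . E] }

First, augment the grammar with E' → E
I₀ = CLOSURE({ [E' → . E] }):
  [E' → . E] has the dot before E: add [E → . / ; /], [E → . / L], [E → . (]
No further items can be added.

I₀ = { [E → . (], [E → . / ; /], [E → . / L], [E' → . E] }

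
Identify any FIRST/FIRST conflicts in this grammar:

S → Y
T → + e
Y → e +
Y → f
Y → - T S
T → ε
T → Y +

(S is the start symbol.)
No FIRST/FIRST conflicts.

A FIRST/FIRST conflict occurs when two productions N → α and N → β for the same non-terminal have FIRST(α) ∩ FIRST(β) ≠ ∅ (with ε ∈ FIRST of a nullable right-hand side, so two nullable alternatives also conflict).

FIRST sets of the non-terminals at (or reachable through a nullable prefix from) the front of some alternative:
  FIRST(Y) = { '-', 'e', 'f' }

Productions for T:
  T → + e: FIRST = { '+' }
  T → ε: FIRST = { ε }
  T → Y +: FIRST = { '-', 'e', 'f' }
Productions for Y:
  Y → e +: FIRST = { 'e' }
  Y → f: FIRST = { 'f' }
  Y → - T S: FIRST = { '-' }
S has only one production, so no FIRST/FIRST conflict is possible there.

All alternatives of each non-terminal have pairwise disjoint FIRST sets.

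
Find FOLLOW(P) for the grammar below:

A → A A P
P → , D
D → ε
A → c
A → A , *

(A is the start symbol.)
To compute FOLLOW(P), find every occurrence of P on a right-hand side N → α P β: add FIRST(β) \ {ε}, and if β is empty or nullable also add FOLLOW(N). Iterate to a fixed point.

In A → A A P: P is at the end, add FOLLOW(A)

The FOLLOW sets referred to above (computed the same way, to a fixed point):
  FOLLOW(A) = { $, ',', 'c' }

Taking the union: FOLLOW(P) = { $, ',', 'c' }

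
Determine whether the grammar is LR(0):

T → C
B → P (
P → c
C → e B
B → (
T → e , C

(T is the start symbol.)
Yes, the grammar is LR(0)

A grammar is LR(0) if no state in the canonical LR(0) collection has:
  - both a shift item (dot before a terminal) and a complete item (shift-reduce conflict), or
  - two or more complete items (reduce-reduce conflict; the accept item [T' → T .] counts as a complete item here).

Augment with T' → T and build the canonical LR(0) collection (I0 = CLOSURE({[T' → . T]}), then GOTO on every symbol after a dot until no new states appear). It has 12 states:
  I0: { [C → . e B], [T → . C], [T → . e , C], [T' → . T] }  — shift
  I1: { [T → C .] }  — reduce
  I2: { [T' → T .] }  — accept
  I3: { [B → . (], [B → . P (], [C → e . B], [P → . c], [T → e . , C] }  — shift
  I4: { [B → ( .] }  — reduce
  I5: { [C → . e B], [T → e , . C] }  — shift
  I6: { [C → e B .] }  — reduce
  I7: { [B → P . (] }  — shift
  I8: { [P → c .] }  — reduce
  I9: { [B → P ( .] }  — reduce
  I10: { [T → e , C .] }  — reduce
  I11: { [B → . (], [B → . P (], [C → e . B], [P → . c] }  — shift

Every state is either a pure shift/goto state or contains exactly one complete item and nothing to shift — no conflicts. The grammar is LR(0).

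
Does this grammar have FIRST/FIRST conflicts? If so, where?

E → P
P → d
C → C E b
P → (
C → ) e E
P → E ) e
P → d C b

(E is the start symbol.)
Yes. P → d / P → E ')' e on { 'd' }; P → d / P → d C b on { 'd' }; P → '(' / P → E ')' e on { '(' }; P → E ')' e / P → d C b on { 'd' }; C → C E b / C → ')' e E on { ')' }

A FIRST/FIRST conflict occurs when two productions N → α and N → β for the same non-terminal have FIRST(α) ∩ FIRST(β) ≠ ∅ (with ε ∈ FIRST of a nullable right-hand side, so two nullable alternatives also conflict).

FIRST sets of the non-terminals at (or reachable through a nullable prefix from) the front of some alternative:
  FIRST(E) = { '(', 'd' }
  FIRST(C) = { ')' }

Productions for P:
  P → d: FIRST = { 'd' }
  P → (: FIRST = { '(' }
  P → E ) e: FIRST = { '(', 'd' }
  P → d C b: FIRST = { 'd' }
Productions for C:
  C → C E b: FIRST = { ')' }
  C → ) e E: FIRST = { ')' }
E has only one production, so no FIRST/FIRST conflict is possible there.

Conflict for P: P → d and P → E ) e
  Overlap: { 'd' }
Conflict for P: P → d and P → d C b
  Overlap: { 'd' }
Conflict for P: P → ( and P → E ) e
  Overlap: { '(' }
Conflict for P: P → E ) e and P → d C b
  Overlap: { 'd' }
Conflict for C: C → C E b and C → ) e E
  Overlap: { ')' }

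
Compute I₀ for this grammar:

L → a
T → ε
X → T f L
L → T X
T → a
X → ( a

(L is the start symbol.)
First, augment the grammar with L' → L
I₀ = CLOSURE({ [L' → . L] }):
  [L' → . L] has the dot before L: add [L → . a], [L → . T X]
  [L → . T X] has the dot before T: add [T → .], [T → . a]
No further items can be added.

I₀ = { [L → . T X], [L → . a], [L' → . L], [T → . a], [T → .] }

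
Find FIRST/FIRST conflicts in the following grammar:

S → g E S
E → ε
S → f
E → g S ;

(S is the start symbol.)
A FIRST/FIRST conflict occurs when two productions N → α and N → β for the same non-terminal have FIRST(α) ∩ FIRST(β) ≠ ∅ (with ε ∈ FIRST of a nullable right-hand side, so two nullable alternatives also conflict).

Productions for S:
  S → g E S: FIRST = { 'g' }
  S → f: FIRST = { 'f' }
Productions for E:
  E → ε: FIRST = { ε }
  E → g S ;: FIRST = { 'g' }

All alternatives of each non-terminal have pairwise disjoint FIRST sets.

Answer: No FIRST/FIRST conflicts.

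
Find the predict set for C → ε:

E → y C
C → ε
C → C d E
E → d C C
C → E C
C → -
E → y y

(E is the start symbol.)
{ $, '-', 'd', 'y' }

PREDICT(C → ε) = (FIRST(RHS) \ {ε}) ∪ (FOLLOW(C) if ε ∈ FIRST(RHS), i.e. RHS ⇒* ε)
The right-hand side is ε (FIRST(ε) = { ε }), so the predict set is FOLLOW(C) = { $, '-', 'd', 'y' }
PREDICT(C → ε) = { $, '-', 'd', 'y' }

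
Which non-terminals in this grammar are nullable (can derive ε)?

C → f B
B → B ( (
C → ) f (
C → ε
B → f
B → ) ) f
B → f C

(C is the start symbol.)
A non-terminal is nullable if it can derive ε (the empty string): either it has an ε-production, or it has a production whose right-hand side consists entirely of nullable non-terminals.

ε-productions: C → ε
So C is immediately nullable.
No further non-terminal can be added: every production for the remaining non-terminals contains a terminal or a non-nullable non-terminal.
Nullable = { 'C' }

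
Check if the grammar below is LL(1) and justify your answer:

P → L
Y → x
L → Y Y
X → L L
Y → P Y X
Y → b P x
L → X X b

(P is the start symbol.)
Relevant sets:
  FIRST(P) = { 'b', 'x' }
  FIRST(Y) = { 'b', 'x' }
  FIRST(X) = { 'b', 'x' }

For Y:
  PREDICT(Y → x) = { 'x' }
  PREDICT(Y → P Y X) = { 'b', 'x' }
  PREDICT(Y → b P x) = { 'b' }
For L:
  PREDICT(L → Y Y) = { 'b', 'x' }
  PREDICT(L → X X b) = { 'b', 'x' }
P, X have a single production, so nothing to check there.

Conflict found: Predict set conflict for Y: { 'x' }
The grammar is NOT LL(1).

Answer: No. Predict set conflict for Y: { 'x' }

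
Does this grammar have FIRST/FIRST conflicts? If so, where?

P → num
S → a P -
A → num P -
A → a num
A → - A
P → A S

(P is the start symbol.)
Yes. P → num / P → A S on { 'num' }

A FIRST/FIRST conflict occurs when two productions N → α and N → β for the same non-terminal have FIRST(α) ∩ FIRST(β) ≠ ∅ (with ε ∈ FIRST of a nullable right-hand side, so two nullable alternatives also conflict).

FIRST sets of the non-terminals at (or reachable through a nullable prefix from) the front of some alternative:
  FIRST(A) = { '-', 'a', 'num' }

Productions for P:
  P → num: FIRST = { 'num' }
  P → A S: FIRST = { '-', 'a', 'num' }
Productions for A:
  A → num P -: FIRST = { 'num' }
  A → a num: FIRST = { 'a' }
  A → - A: FIRST = { '-' }
S has only one production, so no FIRST/FIRST conflict is possible there.

Conflict for P: P → num and P → A S
  Overlap: { 'num' }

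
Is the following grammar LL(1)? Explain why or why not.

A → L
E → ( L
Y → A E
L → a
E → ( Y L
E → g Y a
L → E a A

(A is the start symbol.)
No. Predict set conflict for E: { '(' }

A grammar is LL(1) if for each non-terminal N with multiple productions, the predict sets of those productions are pairwise disjoint, where PREDICT(N → α) = (FIRST(α) \ {ε}) ∪ (FOLLOW(N) if α ⇒* ε).

Relevant sets:
  FIRST(E) = { '(', 'g' }

For E:
  PREDICT(E → '(' L) = { '(' }
  PREDICT(E → '(' Y L) = { '(' }
  PREDICT(E → g Y a) = { 'g' }
For L:
  PREDICT(L → a) = { 'a' }
  PREDICT(L → E a A) = { '(', 'g' }
A, Y have a single production, so nothing to check there.

Conflict found: Predict set conflict for E: { '(' }
The grammar is NOT LL(1).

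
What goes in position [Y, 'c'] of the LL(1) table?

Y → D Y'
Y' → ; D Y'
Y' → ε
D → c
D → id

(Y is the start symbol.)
To find M[Y, 'c'], we find productions for Y where 'c' is in the predict set (PREDICT(N → α) = (FIRST(α) \ {ε}) ∪ (FOLLOW(N) if α ⇒* ε)).

Relevant sets:
  FIRST(D) = { 'c', 'id' }

Y → D Y': PREDICT = { 'c', 'id' }
  'c' is in predict set, so this production goes in M[Y, 'c']

M[Y, 'c'] = Y → D Y'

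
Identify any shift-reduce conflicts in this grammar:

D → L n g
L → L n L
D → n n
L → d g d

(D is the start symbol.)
Yes — I9: [L → L n L .] vs [L → L . n L]

A shift-reduce conflict occurs when an LR(0) state has both:
  - a complete (reduce) item [A → α .] (dot at the end), and
  - a shift item [B → β . c γ] (dot before a terminal).

Augment with D' → D and build the canonical LR(0) collection (I0 = CLOSURE({[D' → . D]}), then GOTO on every symbol after a dot until no new states appear). It has 12 states:
  I0: { [D → . L n g], [D → . n n], [D' → . D], [L → . L n L], [L → . d g d] }  — shift
  I1: { [D' → D .] }  — accept
  I2: { [D → L . n g], [L → L . n L] }  — shift
  I3: { [L → d . g d] }  — shift
  I4: { [D → n . n] }  — shift
  I5: { [D → n n .] }  — reduce
  I6: { [L → d g . d] }  — shift
  I7: { [L → d g d .] }  — reduce
  I8: { [D → L n . g], [L → . L n L], [L → . d g d], [L → L n . L] }  — shift
  I9: { [L → L . n L], [L → L n L .] }  — shift, reduce
  I10: { [D → L n g .] }  — reduce
  I11: { [L → . L n L], [L → . d g d], [L → L n . L] }  — shift

I9 contains reduce item [L → L n L .] and shift item [L → L . n L] — shift-reduce conflict.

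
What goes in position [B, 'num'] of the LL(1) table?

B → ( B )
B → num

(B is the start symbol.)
B → num

To find M[B, 'num'], we find productions for B where 'num' is in the predict set (PREDICT(N → α) = (FIRST(α) \ {ε}) ∪ (FOLLOW(N) if α ⇒* ε)).

B → ( B ): PREDICT = { '(' }
B → num: PREDICT = { 'num' }
  'num' is in predict set, so this production goes in M[B, 'num']

M[B, 'num'] = B → num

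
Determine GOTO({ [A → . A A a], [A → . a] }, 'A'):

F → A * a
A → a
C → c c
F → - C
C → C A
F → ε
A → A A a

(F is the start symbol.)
GOTO(I, 'A') = CLOSURE({ [A → αX.β] : [A → α.Xβ] ∈ I, X = 'A' })

Items with dot before 'A', with the dot advanced:
  [A → . A A a] → [A → A . A a]
Closure of the advanced items:
  [A → A . A a] has the dot before A: add [A → . a], [A → . A A a]

GOTO = { [A → . A A a], [A → . a], [A → A . A a] }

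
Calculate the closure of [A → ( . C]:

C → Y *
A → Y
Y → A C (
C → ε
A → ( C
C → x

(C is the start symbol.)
To compute CLOSURE, for each item [A → α.Bβ] where B is a non-terminal, add [B → .γ] for all productions B → γ; repeat for the newly added items until nothing changes.

Start with: [A → ( . C]
  [A → ( . C] has the dot before C: add [C → . Y *], [C → .], [C → . x]
  [C → . Y *] has the dot before Y: add [Y → . A C (]
  [Y → . A C (] has the dot before A: add [A → . Y], [A → . ( C]
No further items can be added.

CLOSURE = { [A → ( . C], [A → . ( C], [A → . Y], [C → . Y *], [C → . x], [C → .], [Y → . A C (] }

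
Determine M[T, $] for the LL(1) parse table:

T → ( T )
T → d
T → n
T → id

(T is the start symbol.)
Empty (error entry)

To find M[T, $], we find productions for T where $ is in the predict set (PREDICT(N → α) = (FIRST(α) \ {ε}) ∪ (FOLLOW(N) if α ⇒* ε)).

T → ( T ): PREDICT = { '(' }
T → d: PREDICT = { 'd' }
T → n: PREDICT = { 'n' }
T → id: PREDICT = { 'id' }

M[T, $] is empty (no production applies)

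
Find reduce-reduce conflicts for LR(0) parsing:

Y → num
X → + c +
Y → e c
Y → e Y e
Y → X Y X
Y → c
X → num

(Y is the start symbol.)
Yes — I6: [X → num .] vs [Y → num .]; I8: [Y → c .] vs [Y → e c .]

A reduce-reduce conflict occurs when an LR(0) state has two complete items [A → α .] and [B → β .] — both call for a reduction, and with no lookahead the parser cannot choose between them.

Augment with Y' → Y and build the canonical LR(0) collection (I0 = CLOSURE({[Y' → . Y]}), then GOTO on every symbol after a dot until no new states appear). It has 15 states:
  I0: { [X → . + c +], [X → . num], [Y → . X Y X], [Y → . c], [Y → . e Y e], [Y → . e c], [Y → . num], [Y' → . Y] }  — shift
  I1: { [X → + . c +] }  — shift
  I2: { [X → . + c +], [X → . num], [Y → . X Y X], [Y → . c], [Y → . e Y e], [Y → . e c], [Y → . num], [Y → X . Y X] }  — shift
  I3: { [Y' → Y .] }  — accept
  I4: { [Y → c .] }  — reduce
  I5: { [X → . + c +], [X → . num], [Y → . X Y X], [Y → . c], [Y → . e Y e], [Y → . e c], [Y → . num], [Y → e . Y e], [Y → e . c] }  — shift
  I6: { [X → num .], [Y → num .] }  — 2 reduces
  I7: { [Y → e Y . e] }  — shift
  I8: { [Y → c .], [Y → e c .] }  — 2 reduces
  I9: { [Y → e Y e .] }  — reduce
  I10: { [X → . + c +], [X → . num], [Y → X Y . X] }  — shift
  I11: { [Y → X Y X .] }  — reduce
  I12: { [X → num .] }  — reduce
  I13: { [X → + c . +] }  — shift
  I14: { [X → + c + .] }  — reduce

I6 contains complete items [X → num .], [Y → num .] — reduce-reduce conflict.
I8 contains complete items [Y → c .], [Y → e c .] — reduce-reduce conflict.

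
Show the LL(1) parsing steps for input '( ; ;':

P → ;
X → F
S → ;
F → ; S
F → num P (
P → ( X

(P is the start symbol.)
LL(1) parsing maintains a stack (initially the start symbol over $) and the input. At each step: if the stack top is a terminal, match it against the current input token; if it is a non-terminal N, replace it with the RHS of M[N, lookahead] (the unique production whose predict set contains the lookahead).

Stack is shown with the top on the left.

Stack  Input    Action
----------------------
P $    ( ; ; $  output P → ( X
( X $  ( ; ; $  match '('
X $    ; ; $    output X → F
F $    ; ; $    output F → ; S
; S $  ; ; $    match ';'
S $    ; $      output S → ;
; $    ; $      match ';'
$      $        accept

The string is accepted.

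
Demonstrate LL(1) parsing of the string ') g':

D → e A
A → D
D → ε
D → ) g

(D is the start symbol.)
LL(1) parsing maintains a stack (initially the start symbol over $) and the input. At each step: if the stack top is a terminal, match it against the current input token; if it is a non-terminal N, replace it with the RHS of M[N, lookahead] (the unique production whose predict set contains the lookahead).

Stack is shown with the top on the left.

Stack  Input  Action
--------------------
D $    ) g $  output D → ) g
) g $  ) g $  match ')'
g $    g $    match 'g'
$      $      accept

The string is accepted.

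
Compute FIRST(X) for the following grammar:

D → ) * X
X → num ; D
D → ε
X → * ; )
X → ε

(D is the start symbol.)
To compute FIRST(X), examine every production with X on the left-hand side, reading each right-hand side left to right until a non-nullable symbol is reached.

From X → num ; D:
  - num is a terminal: add 'num' and stop
From X → * ; ):
  - '*' is a terminal: add '*' and stop
From X → ε:
  - ε-production, so ε ∈ FIRST(X)

Collecting: FIRST(X) = { '*', 'num', ε }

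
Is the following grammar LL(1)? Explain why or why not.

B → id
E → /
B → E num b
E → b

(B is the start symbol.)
Yes, the grammar is LL(1).

A grammar is LL(1) if for each non-terminal N with multiple productions, the predict sets of those productions are pairwise disjoint, where PREDICT(N → α) = (FIRST(α) \ {ε}) ∪ (FOLLOW(N) if α ⇒* ε).

Relevant sets:
  FIRST(E) = { '/', 'b' }

For B:
  PREDICT(B → id) = { 'id' }
  PREDICT(B → E num b) = { '/', 'b' }
For E:
  PREDICT(E → '/') = { '/' }
  PREDICT(E → b) = { 'b' }

All predict sets are disjoint. The grammar IS LL(1).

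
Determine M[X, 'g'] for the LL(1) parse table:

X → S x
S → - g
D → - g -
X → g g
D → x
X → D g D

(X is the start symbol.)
X → g g

To find M[X, 'g'], we find productions for X where 'g' is in the predict set (PREDICT(N → α) = (FIRST(α) \ {ε}) ∪ (FOLLOW(N) if α ⇒* ε)).

Relevant sets:
  FIRST(S) = { '-' }
  FIRST(D) = { '-', 'x' }

X → S x: PREDICT = { '-' }
X → g g: PREDICT = { 'g' }
  'g' is in predict set, so this production goes in M[X, 'g']
X → D g D: PREDICT = { '-', 'x' }

M[X, 'g'] = X → g g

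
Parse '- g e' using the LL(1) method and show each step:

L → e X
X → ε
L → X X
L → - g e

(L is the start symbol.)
Stack is shown with the top on the left.

Stack    Input    Action
------------------------
L $      - g e $  output L → - g e
- g e $  - g e $  match '-'
g e $    g e $    match 'g'
e $      e $      match 'e'
$        $        accept

The string is accepted.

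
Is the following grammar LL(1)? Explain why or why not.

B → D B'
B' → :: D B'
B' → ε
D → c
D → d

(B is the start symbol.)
A grammar is LL(1) if for each non-terminal N with multiple productions, the predict sets of those productions are pairwise disjoint, where PREDICT(N → α) = (FIRST(α) \ {ε}) ∪ (FOLLOW(N) if α ⇒* ε).

Relevant sets:
  FOLLOW(B') = { $ }

For B':
  PREDICT(B' → :: D B') = { '::' }
  PREDICT(B' → ε) = { $ }
For D:
  PREDICT(D → c) = { 'c' }
  PREDICT(D → d) = { 'd' }
B has a single production, so nothing to check there.

All predict sets are disjoint. The grammar IS LL(1).

Answer: Yes, the grammar is LL(1).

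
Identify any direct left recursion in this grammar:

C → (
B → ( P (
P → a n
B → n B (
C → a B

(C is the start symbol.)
C → (: starts with '('
B → ( P (: starts with '('
P → a n: starts with a
B → n B (: starts with n
C → a B: starts with a

No direct left recursion found.

Answer: No direct left recursion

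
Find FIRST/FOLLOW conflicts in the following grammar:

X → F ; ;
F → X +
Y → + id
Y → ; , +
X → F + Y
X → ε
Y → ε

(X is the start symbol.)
A FIRST/FOLLOW conflict occurs when a non-terminal N has a nullable alternative N → β (β ⇒* ε) and another alternative N → α with FIRST(α) ∩ FOLLOW(N) ≠ ∅: on such a lookahead the parser cannot decide between expanding α and letting N vanish via β.

Nullable non-terminals: X, Y.
FIRST sets used below: FIRST(F) = { '+' }

X: nullable alternative(s) X → ε; FOLLOW(X) = { $, '+' }
  X → F ; ;: FIRST \ {ε} = { '+' } — overlaps FOLLOW(X) on { '+' }: CONFLICT
  X → F + Y: FIRST \ {ε} = { '+' } — overlaps FOLLOW(X) on { '+' }: CONFLICT
  X → ε: FIRST \ {ε} = { } — this is the only nullable alternative, skip

Y: nullable alternative(s) Y → ε; FOLLOW(Y) = { $, '+' }
  Y → + id: FIRST \ {ε} = { '+' } — overlaps FOLLOW(Y) on { '+' }: CONFLICT
  Y → ; , +: FIRST \ {ε} = { ';' } — disjoint from FOLLOW(Y)
  Y → ε: FIRST \ {ε} = { } — this is the only nullable alternative, skip

F has no nullable alternative, so no FIRST/FOLLOW check is needed there.

So the grammar has 3 FIRST/FOLLOW conflicts (marked CONFLICT above).

Answer: Yes. X → F ';' ';' with FOLLOW(X) on { '+' }; X → F '+' Y with FOLLOW(X) on { '+' }; Y → '+' id with FOLLOW(Y) on { '+' }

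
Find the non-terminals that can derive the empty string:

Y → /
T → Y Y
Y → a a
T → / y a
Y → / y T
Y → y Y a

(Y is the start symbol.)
None

There are no ε-productions, so no non-terminal can derive ε.
No non-terminals are nullable.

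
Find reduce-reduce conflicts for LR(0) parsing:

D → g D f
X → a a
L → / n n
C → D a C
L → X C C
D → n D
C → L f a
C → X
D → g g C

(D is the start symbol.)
No reduce-reduce conflicts

Augment with D' → D and build the canonical LR(0) collection (I0 = CLOSURE({[D' → . D]}), then GOTO on every symbol after a dot until no new states appear). It has 24 states:
  I0: { [D → . g D f], [D → . g g C], [D → . n D], [D' → . D] }  — shift
  I1: { [D' → D .] }  — accept
  I2: { [D → . g D f], [D → . g g C], [D → . n D], [D → g . D f], [D → g . g C] }  — shift
  I3: { [D → . g D f], [D → . g g C], [D → . n D], [D → n . D] }  — shift
  I4: { [D → n D .] }  — reduce
  I5: { [D → g D . f] }  — shift
  I6: { [C → . D a C], [C → . L f a], [C → . X], [D → . g D f], [D → . g g C], [D → . n D], [D → g . D f], [D → g . g C], [D → g g . C], [L → . / n n], [L → . X C C], [X → . a a] }  — shift
  I7: { [L → / . n n] }  — shift
  I8: { [D → g g C .] }  — reduce
  I9: { [C → D . a C], [D → g D . f] }  — shift
  I10: { [C → L . f a] }  — shift
  I11: { [C → . D a C], [C → . L f a], [C → . X], [C → X .], [D → . g D f], [D → . g g C], [D → . n D], [L → . / n n], [L → . X C C], [L → X . C C], [X → . a a] }  — shift, reduce
  I12: { [X → a . a] }  — shift
  I13: { [X → a a .] }  — reduce
  I14: { [C → . D a C], [C → . L f a], [C → . X], [D → . g D f], [D → . g g C], [D → . n D], [L → . / n n], [L → . X C C], [L → X C . C], [X → . a a] }  — shift
  I15: { [C → D . a C] }  — shift
  I16: { [C → . D a C], [C → . L f a], [C → . X], [C → D a . C], [D → . g D f], [D → . g g C], [D → . n D], [L → . / n n], [L → . X C C], [X → . a a] }  — shift
  I17: { [C → D a C .] }  — reduce
  I18: { [L → X C C .] }  — reduce
  I19: { [C → L f . a] }  — shift
  I20: { [C → L f a .] }  — reduce
  I21: { [D → g D f .] }  — reduce
  I22: { [L → / n . n] }  — shift
  I23: { [L → / n n .] }  — reduce

No state contains more than one complete item.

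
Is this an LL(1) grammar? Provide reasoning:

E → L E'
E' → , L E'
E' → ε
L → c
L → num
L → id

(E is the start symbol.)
Yes, the grammar is LL(1).

Relevant sets:
  FOLLOW(E') = { $ }

For E':
  PREDICT(E' → ',' L E') = { ',' }
  PREDICT(E' → ε) = { $ }
For L:
  PREDICT(L → c) = { 'c' }
  PREDICT(L → num) = { 'num' }
  PREDICT(L → id) = { 'id' }
E has a single production, so nothing to check there.

All predict sets are disjoint. The grammar IS LL(1).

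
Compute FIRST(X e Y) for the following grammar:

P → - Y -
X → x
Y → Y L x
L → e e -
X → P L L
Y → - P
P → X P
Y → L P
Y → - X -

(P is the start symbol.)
{ '-', 'x' }

FIRST sets of the non-terminals involved (from the grammar, by fixed-point iteration):
  FIRST(X) = { '-', 'x' }

To compute FIRST(X e Y), process the symbols left to right:
Symbol X is a non-terminal. Add FIRST(X) \ {ε} = { '-', 'x' }
X is not nullable (ε ∉ FIRST(X)), so stop here.
FIRST(X e Y) = { '-', 'x' }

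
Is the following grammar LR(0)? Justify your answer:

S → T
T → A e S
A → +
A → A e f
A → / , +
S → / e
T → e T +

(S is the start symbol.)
Augment with S' → S and build the canonical LR(0) collection (I0 = CLOSURE({[S' → . S]}), then GOTO on every symbol after a dot until no new states appear). It has 16 states:
  I0: { [A → . +], [A → . / , +], [A → . A e f], [S → . / e], [S → . T], [S' → . S], [T → . A e S], [T → . e T +] }  — shift
  I1: { [A → + .] }  — reduce
  I2: { [A → / . , +], [S → / . e] }  — shift
  I3: { [A → A . e f], [T → A . e S] }  — shift
  I4: { [S' → S .] }  — accept
  I5: { [S → T .] }  — reduce
  I6: { [A → . +], [A → . / , +], [A → . A e f], [T → . A e S], [T → . e T +], [T → e . T +] }  — shift
  I7: { [A → / . , +] }  — shift
  I8: { [T → e T . +] }  — shift
  I9: { [T → e T + .] }  — reduce
  I10: { [A → / , . +] }  — shift
  I11: { [A → / , + .] }  — reduce
  I12: { [A → . +], [A → . / , +], [A → . A e f], [A → A e . f], [S → . / e], [S → . T], [T → . A e S], [T → . e T +], [T → A e . S] }  — shift
  I13: { [T → A e S .] }  — reduce
  I14: { [A → A e f .] }  — reduce
  I15: { [S → / e .] }  — reduce

Every state is either a pure shift/goto state or contains exactly one complete item and nothing to shift — no conflicts. The grammar is LR(0).

Answer: Yes, the grammar is LR(0)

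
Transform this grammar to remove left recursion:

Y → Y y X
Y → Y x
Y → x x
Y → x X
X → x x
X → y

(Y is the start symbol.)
Y is directly left-recursive. The standard transformation for
  A → A α₁ | ... | A α_m | β₁ | ... | β_n
is
  A  → β₁ A' | ... | β_n A'
  A' → α₁ A' | ... | α_m A' | ε

Y → x x becomes Y → x x Y'
Y → x X becomes Y → x X Y'
Y → Y y X becomes Y' → y X Y'
Y → Y x becomes Y' → x Y'
Add Y' → ε

Productions for other non-terminals are unchanged:
  X → x x
  X → y

Resulting grammar:
Y → x x Y'
Y → x X Y'
Y' → y X Y'
Y' → x Y'
Y' → ε
X → x x
X → y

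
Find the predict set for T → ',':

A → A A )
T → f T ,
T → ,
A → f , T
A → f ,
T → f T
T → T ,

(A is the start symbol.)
PREDICT(T → ',') = (FIRST(RHS) \ {ε}) ∪ (FOLLOW(T) if ε ∈ FIRST(RHS), i.e. RHS ⇒* ε)
FIRST(',') = { ',' }
ε ∉ FIRST(','), so FOLLOW(T) is not added.
PREDICT(T → ',') = { ',' }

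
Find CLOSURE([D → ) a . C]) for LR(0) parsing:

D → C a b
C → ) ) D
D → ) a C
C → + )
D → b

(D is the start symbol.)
Start with: [D → ) a . C]
  [D → ) a . C] has the dot before C: add [C → . ) ) D], [C → . + )]
No further items can be added.

CLOSURE = { [C → . ) ) D], [C → . + )], [D → ) a . C] }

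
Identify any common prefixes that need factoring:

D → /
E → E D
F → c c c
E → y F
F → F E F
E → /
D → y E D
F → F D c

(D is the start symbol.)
Left-factoring is needed when two productions for the same non-terminal
share a common prefix on the right-hand side.

Productions for D:
  D → /
  D → y E D
Productions for E:
  E → E D
  E → y F
  E → /
Productions for F:
  F → c c c
  F → F E F
  F → F D c

Found common prefix 'F' in productions for F

Answer: Yes, F has productions with common prefix 'F'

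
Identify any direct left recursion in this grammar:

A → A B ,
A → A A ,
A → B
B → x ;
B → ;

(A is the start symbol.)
A → A B ,: LEFT RECURSIVE (starts with A)
A → A A ,: LEFT RECURSIVE (starts with A)
A → B: starts with B
B → x ;: starts with x
B → ;: starts with ';'

The grammar has direct left recursion on: A.

Answer: Yes, A is left-recursive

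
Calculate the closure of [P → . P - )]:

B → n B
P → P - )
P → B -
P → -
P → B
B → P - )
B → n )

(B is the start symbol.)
To compute CLOSURE, for each item [A → α.Bβ] where B is a non-terminal, add [B → .γ] for all productions B → γ; repeat for the newly added items until nothing changes.

Start with: [P → . P - )]
  [P → . P - )] has the dot before P: add [P → . B -], [P → . -], [P → . B]
  [P → . B -] has the dot before B: add [B → . n B], [B → . P - )], [B → . n )]
No further items can be added.

CLOSURE = { [B → . P - )], [B → . n )], [B → . n B], [P → . -], [P → . B -], [P → . B], [P → . P - )] }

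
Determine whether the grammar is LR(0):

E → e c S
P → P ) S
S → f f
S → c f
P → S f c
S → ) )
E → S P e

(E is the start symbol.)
Yes, the grammar is LR(0)

A grammar is LR(0) if no state in the canonical LR(0) collection has:
  - both a shift item (dot before a terminal) and a complete item (shift-reduce conflict), or
  - two or more complete items (reduce-reduce conflict; the accept item [E' → E .] counts as a complete item here).

Augment with E' → E and build the canonical LR(0) collection (I0 = CLOSURE({[E' → . E]}), then GOTO on every symbol after a dot until no new states appear). It has 19 states:
  I0: { [E → . S P e], [E → . e c S], [E' → . E], [S → . ) )], [S → . c f], [S → . f f] }  — shift
  I1: { [S → ) . )] }  — shift
  I2: { [E' → E .] }  — accept
  I3: { [E → S . P e], [P → . P ) S], [P → . S f c], [S → . ) )], [S → . c f], [S → . f f] }  — shift
  I4: { [S → c . f] }  — shift
  I5: { [E → e . c S] }  — shift
  I6: { [S → f . f] }  — shift
  I7: { [S → f f .] }  — reduce
  I8: { [E → e c . S], [S → . ) )], [S → . c f], [S → . f f] }  — shift
  I9: { [E → e c S .] }  — reduce
  I10: { [S → c f .] }  — reduce
  I11: { [E → S P . e], [P → P . ) S] }  — shift
  I12: { [P → S . f c] }  — shift
  I13: { [P → S f . c] }  — shift
  I14: { [P → S f c .] }  — reduce
  I15: { [P → P ) . S], [S → . ) )], [S → . c f], [S → . f f] }  — shift
  I16: { [E → S P e .] }  — reduce
  I17: { [P → P ) S .] }  — reduce
  I18: { [S → ) ) .] }  — reduce

Every state is either a pure shift/goto state or contains exactly one complete item and nothing to shift — no conflicts. The grammar is LR(0).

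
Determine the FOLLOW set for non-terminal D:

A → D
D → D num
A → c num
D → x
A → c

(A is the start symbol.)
To compute FOLLOW(D), find every occurrence of D on a right-hand side N → α D β: add FIRST(β) \ {ε}, and if β is empty or nullable also add FOLLOW(N). Iterate to a fixed point.

In A → D: D is at the end, add FOLLOW(A)
In D → D num: D is followed by num, add FIRST(num) \ {ε} = { 'num' }

The FOLLOW sets referred to above (computed the same way, to a fixed point):
  FOLLOW(A) = { $ }

Taking the union: FOLLOW(D) = { $, 'num' }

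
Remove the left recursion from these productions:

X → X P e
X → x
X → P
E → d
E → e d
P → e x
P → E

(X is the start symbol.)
X is directly left-recursive. The standard transformation for
  A → A α₁ | ... | A α_m | β₁ | ... | β_n
is
  A  → β₁ A' | ... | β_n A'
  A' → α₁ A' | ... | α_m A' | ε

X → x becomes X → x X'
X → P becomes X → P X'
X → X P e becomes X' → P e X'
Add X' → ε

Productions for other non-terminals are unchanged:
  E → d
  E → e d
  P → e x
  P → E

Resulting grammar:
X → x X'
X → P X'
X' → P e X'
X' → ε
E → d
E → e d
P → e x
P → E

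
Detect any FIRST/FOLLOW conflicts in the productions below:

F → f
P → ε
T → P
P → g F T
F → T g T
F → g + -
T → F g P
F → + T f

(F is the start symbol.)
A FIRST/FOLLOW conflict occurs when a non-terminal N has a nullable alternative N → β (β ⇒* ε) and another alternative N → α with FIRST(α) ∩ FOLLOW(N) ≠ ∅: on such a lookahead the parser cannot decide between expanding α and letting N vanish via β.

Nullable non-terminals: P, T.
FIRST sets used below: FIRST(P) = { 'g', ε }, FIRST(F) = { '+', 'f', 'g' }

P: nullable alternative(s) P → ε; FOLLOW(P) = { $, '+', 'f', 'g' }
  P → ε: FIRST \ {ε} = { } — this is the only nullable alternative, skip
  P → g F T: FIRST \ {ε} = { 'g' } — overlaps FOLLOW(P) on { 'g' }: CONFLICT

T: nullable alternative(s) T → P; FOLLOW(T) = { $, '+', 'f', 'g' }
  T → P: FIRST \ {ε} = { 'g' } — this is the only nullable alternative, skip
  T → F g P: FIRST \ {ε} = { '+', 'f', 'g' } — overlaps FOLLOW(T) on { '+', 'f', 'g' }: CONFLICT

F has no nullable alternative, so no FIRST/FOLLOW check is needed there.

So the grammar has 2 FIRST/FOLLOW conflicts (marked CONFLICT above).

Answer: Yes. P → g F T with FOLLOW(P) on { 'g' }; T → F g P with FOLLOW(T) on { '+', 'f', 'g' }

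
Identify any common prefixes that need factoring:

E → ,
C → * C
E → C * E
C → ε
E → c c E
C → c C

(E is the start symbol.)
No, left-factoring is not needed

Left-factoring is needed when two productions for the same non-terminal
share a common prefix on the right-hand side.

Productions for E:
  E → ,
  E → C * E
  E → c c E
Productions for C:
  C → * C
  C → ε
  C → c C

No common prefixes found.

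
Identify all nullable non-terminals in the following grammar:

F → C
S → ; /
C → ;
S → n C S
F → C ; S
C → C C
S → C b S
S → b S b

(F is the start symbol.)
A non-terminal is nullable if it can derive ε (the empty string): either it has an ε-production, or it has a production whose right-hand side consists entirely of nullable non-terminals.

There are no ε-productions, so no non-terminal can derive ε.
No non-terminals are nullable.

Answer: None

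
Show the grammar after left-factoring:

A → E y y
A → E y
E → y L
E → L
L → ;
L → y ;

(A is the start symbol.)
Left-factoring transforms A → αβ₁ | αβ₂ into A → αA' and A' → β₁ | β₂
(α is the longest common prefix among the alternatives). Repeat until
no nonterminal has two alternatives with a common prefix.

Round 1: A has alternatives sharing prefix 'E y'. Introduce A': A → E y A'
  Add: A' → y
  Add: A' → ε

No remaining common prefixes — done.

Resulting grammar:
A → E y A'
A' → y
A' → ε
E → y L
E → L
L → ;
L → y ;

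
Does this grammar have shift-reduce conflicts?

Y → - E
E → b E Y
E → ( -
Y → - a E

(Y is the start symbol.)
A shift-reduce conflict occurs when an LR(0) state has both:
  - a complete (reduce) item [A → α .] (dot at the end), and
  - a shift item [B → β . c γ] (dot before a terminal).

Augment with Y' → Y and build the canonical LR(0) collection (I0 = CLOSURE({[Y' → . Y]}), then GOTO on every symbol after a dot until no new states appear). It has 11 states:
  I0: { [Y → . - E], [Y → . - a E], [Y' → . Y] }  — shift
  I1: { [E → . ( -], [E → . b E Y], [Y → - . E], [Y → - . a E] }  — shift
  I2: { [Y' → Y .] }  — accept
  I3: { [E → ( . -] }  — shift
  I4: { [Y → - E .] }  — reduce
  I5: { [E → . ( -], [E → . b E Y], [Y → - a . E] }  — shift
  I6: { [E → . ( -], [E → . b E Y], [E → b . E Y] }  — shift
  I7: { [E → b E . Y], [Y → . - E], [Y → . - a E] }  — shift
  I8: { [E → b E Y .] }  — reduce
  I9: { [Y → - a E .] }  — reduce
  I10: { [E → ( - .] }  — reduce

No state contains both a complete item and a shift item.

Answer: No shift-reduce conflicts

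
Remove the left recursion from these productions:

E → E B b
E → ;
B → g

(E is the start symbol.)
E → ; E'
E' → B b E'
E' → ε
B → g

E is directly left-recursive. The standard transformation for
  A → A α₁ | ... | A α_m | β₁ | ... | β_n
is
  A  → β₁ A' | ... | β_n A'
  A' → α₁ A' | ... | α_m A' | ε

E → ; becomes E → ; E'
E → E B b becomes E' → B b E'
Add E' → ε

Productions for other non-terminals are unchanged:
  B → g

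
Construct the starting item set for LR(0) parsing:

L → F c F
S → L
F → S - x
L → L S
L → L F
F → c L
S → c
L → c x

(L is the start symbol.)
{ [F → . S - x], [F → . c L], [L → . F c F], [L → . L F], [L → . L S], [L → . c x], [L' → . L], [S → . L], [S → . c] }

First, augment the grammar with L' → L
I₀ = CLOSURE({ [L' → . L] }):
  [L' → . L] has the dot before L: add [L → . F c F], [L → . L S], [L → . L F], [L → . c x]
  [L → . F c F] has the dot before F: add [F → . S - x], [F → . c L]
  [F → . S - x] has the dot before S: add [S → . L], [S → . c]
No further items can be added.

I₀ = { [F → . S - x], [F → . c L], [L → . F c F], [L → . L F], [L → . L S], [L → . c x], [L' → . L], [S → . L], [S → . c] }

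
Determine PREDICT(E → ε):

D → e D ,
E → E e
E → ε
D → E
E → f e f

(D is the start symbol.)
PREDICT(E → ε) = (FIRST(RHS) \ {ε}) ∪ (FOLLOW(E) if ε ∈ FIRST(RHS), i.e. RHS ⇒* ε)
The right-hand side is ε (FIRST(ε) = { ε }), so the predict set is FOLLOW(E) = { $, ',', 'e' }
PREDICT(E → ε) = { $, ',', 'e' }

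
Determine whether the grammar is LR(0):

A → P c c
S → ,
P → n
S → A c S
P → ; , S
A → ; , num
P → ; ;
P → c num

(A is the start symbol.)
Yes, the grammar is LR(0)

Augment with A' → A and build the canonical LR(0) collection (I0 = CLOSURE({[A' → . A]}), then GOTO on every symbol after a dot until no new states appear). It has 17 states:
  I0: { [A → . ; , num], [A → . P c c], [A' → . A], [P → . ; , S], [P → . ; ;], [P → . c num], [P → . n] }  — shift
  I1: { [A → ; . , num], [P → ; . , S], [P → ; . ;] }  — shift
  I2: { [A' → A .] }  — accept
  I3: { [A → P . c c] }  — shift
  I4: { [P → c . num] }  — shift
  I5: { [P → n .] }  — reduce
  I6: { [P → c num .] }  — reduce
  I7: { [A → P c . c] }  — shift
  I8: { [A → P c c .] }  — reduce
  I9: { [A → . ; , num], [A → . P c c], [A → ; , . num], [P → . ; , S], [P → . ; ;], [P → . c num], [P → . n], [P → ; , . S], [S → . ,], [S → . A c S] }  — shift
  I10: { [P → ; ; .] }  — reduce
  I11: { [S → , .] }  — reduce
  I12: { [S → A . c S] }  — shift
  I13: { [P → ; , S .] }  — reduce
  I14: { [A → ; , num .] }  — reduce
  I15: { [A → . ; , num], [A → . P c c], [P → . ; , S], [P → . ; ;], [P → . c num], [P → . n], [S → . ,], [S → . A c S], [S → A c . S] }  — shift
  I16: { [S → A c S .] }  — reduce

Every state is either a pure shift/goto state or contains exactly one complete item and nothing to shift — no conflicts. The grammar is LR(0).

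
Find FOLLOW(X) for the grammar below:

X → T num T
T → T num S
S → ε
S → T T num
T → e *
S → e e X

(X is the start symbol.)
{ $, 'e', 'num' }

X is the start symbol, so $ ∈ FOLLOW(X).
In S → e e X: X is at the end, add FOLLOW(S)

The FOLLOW sets referred to above (computed the same way, to a fixed point):
  FOLLOW(S) = { $, 'e', 'num' }

Taking the union: FOLLOW(X) = { $, 'e', 'num' }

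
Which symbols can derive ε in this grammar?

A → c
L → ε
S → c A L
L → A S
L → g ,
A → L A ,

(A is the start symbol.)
ε-productions: L → ε
So L is immediately nullable.
No further non-terminal can be added: every production for the remaining non-terminals contains a terminal or a non-nullable non-terminal.
Nullable = { 'L' }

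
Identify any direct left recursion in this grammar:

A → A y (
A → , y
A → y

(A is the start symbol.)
Direct left recursion occurs when N → N α for some non-terminal N (the right-hand side begins with the left-hand side itself).

A → A y (: LEFT RECURSIVE (starts with A)
A → , y: starts with ','
A → y: starts with y

The grammar has direct left recursion on: A.

Answer: Yes, A is left-recursive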